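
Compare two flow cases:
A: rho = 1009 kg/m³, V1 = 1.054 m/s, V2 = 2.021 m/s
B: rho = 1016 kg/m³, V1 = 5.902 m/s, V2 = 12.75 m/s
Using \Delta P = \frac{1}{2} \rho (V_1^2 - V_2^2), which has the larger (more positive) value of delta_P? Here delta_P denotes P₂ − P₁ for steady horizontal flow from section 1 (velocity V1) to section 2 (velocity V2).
delta_P(A) = -1.5 kPa, delta_P(B) = -64.89 kPa. Answer: A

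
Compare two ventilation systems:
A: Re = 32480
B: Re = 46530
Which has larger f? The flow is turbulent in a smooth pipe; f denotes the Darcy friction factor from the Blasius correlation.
f(A) = 0.02354, f(B) = 0.02152. Answer: A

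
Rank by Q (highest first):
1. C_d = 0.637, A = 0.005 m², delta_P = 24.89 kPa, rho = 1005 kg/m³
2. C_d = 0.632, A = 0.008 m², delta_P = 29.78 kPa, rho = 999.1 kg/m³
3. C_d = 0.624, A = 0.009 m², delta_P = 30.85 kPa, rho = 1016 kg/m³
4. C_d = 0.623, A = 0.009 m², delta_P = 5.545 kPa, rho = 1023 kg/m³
Case 1: Q = 22.42 L/s
Case 2: Q = 39.04 L/s
Case 3: Q = 43.76 L/s
Case 4: Q = 18.46 L/s
Ranking (highest first): 3, 2, 1, 4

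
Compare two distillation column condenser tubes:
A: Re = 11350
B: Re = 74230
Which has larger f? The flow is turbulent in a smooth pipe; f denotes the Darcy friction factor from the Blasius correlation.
f(A) = 0.03062, f(B) = 0.01914. Answer: A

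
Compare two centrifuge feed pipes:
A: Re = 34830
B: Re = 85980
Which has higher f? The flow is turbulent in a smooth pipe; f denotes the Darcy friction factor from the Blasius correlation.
f(A) = 0.02313, f(B) = 0.01845. Answer: A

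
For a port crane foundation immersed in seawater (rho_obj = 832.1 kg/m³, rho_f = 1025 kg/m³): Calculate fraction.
Formula: f_{sub} = \frac{\rho_{obj}}{\rho_f}
fraction = 832.1/1025 = 0.8118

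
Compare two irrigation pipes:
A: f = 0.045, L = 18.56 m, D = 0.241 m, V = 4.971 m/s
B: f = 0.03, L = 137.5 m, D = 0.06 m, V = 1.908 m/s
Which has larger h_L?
h_L(A) = 4.365 m, h_L(B) = 12.76 m. Answer: B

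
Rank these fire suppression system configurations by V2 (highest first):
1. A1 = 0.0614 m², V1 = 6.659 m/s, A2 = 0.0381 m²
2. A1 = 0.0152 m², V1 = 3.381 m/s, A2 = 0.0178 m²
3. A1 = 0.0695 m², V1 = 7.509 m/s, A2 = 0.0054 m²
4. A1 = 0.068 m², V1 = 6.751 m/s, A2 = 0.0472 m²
Case 1: V2 = 10.73 m/s
Case 2: V2 = 2.887 m/s
Case 3: V2 = 96.64 m/s
Case 4: V2 = 9.726 m/s
Ranking (highest first): 3, 1, 4, 2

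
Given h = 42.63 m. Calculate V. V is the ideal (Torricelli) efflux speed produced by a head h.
Formula: V = \sqrt{2 g h}
V = √(2·9.81·42.63) = 28.92 m/s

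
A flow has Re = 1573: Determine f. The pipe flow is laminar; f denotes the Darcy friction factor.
Formula: f = \frac{64}{Re}
f = 64/1573 = 0.04069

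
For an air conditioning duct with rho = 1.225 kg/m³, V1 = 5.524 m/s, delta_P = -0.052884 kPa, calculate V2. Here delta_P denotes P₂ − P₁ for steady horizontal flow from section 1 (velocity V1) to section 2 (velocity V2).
Formula: \Delta P = \frac{1}{2} \rho (V_1^2 - V_2^2)
Substituting knowns: -0.052884 = 0.5·1.225·(5.524² − V2²)/1000
Solving for V2: V2 = √(5.524² − 2·(-0.052884·1000)/1.225) = 10.81 m/s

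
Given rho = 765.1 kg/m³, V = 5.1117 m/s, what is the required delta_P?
Formula: V = \sqrt{\frac{2 \Delta P}{\rho}}
Substituting knowns: 5.1117 = √(2·(delta_P·1000)/765.1)
Solving for delta_P: delta_P = 5.1117²·765.1/2/1000 = 9.996 kPa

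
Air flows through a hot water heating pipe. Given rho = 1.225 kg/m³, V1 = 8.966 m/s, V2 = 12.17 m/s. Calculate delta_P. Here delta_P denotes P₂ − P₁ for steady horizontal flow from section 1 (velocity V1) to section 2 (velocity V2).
Formula: \Delta P = \frac{1}{2} \rho (V_1^2 - V_2^2)
delta_P = 0.5·1.225·(8.966² − 12.17²)/1000 = -0.04148 kPa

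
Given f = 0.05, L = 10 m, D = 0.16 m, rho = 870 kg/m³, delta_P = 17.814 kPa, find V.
Formula: \Delta P = f \frac{L}{D} \frac{\rho V^2}{2}
Substituting knowns: 17.814 = 0.05·(10/0.16)·0.5·870·V²/1000
Solving for V: V = √((17.814·1000)/(0.05·(10/0.16)·0.5·870)) = 3.62 m/s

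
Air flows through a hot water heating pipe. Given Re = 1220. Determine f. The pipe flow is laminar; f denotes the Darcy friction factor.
Formula: f = \frac{64}{Re}
f = 64/1220 = 0.05246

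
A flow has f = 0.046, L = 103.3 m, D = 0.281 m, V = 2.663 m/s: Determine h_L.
Formula: h_L = f \frac{L}{D} \frac{V^2}{2g}
h_L = 0.046·(103.3/0.281)·2.663²/(2·9.81) = 6.112 m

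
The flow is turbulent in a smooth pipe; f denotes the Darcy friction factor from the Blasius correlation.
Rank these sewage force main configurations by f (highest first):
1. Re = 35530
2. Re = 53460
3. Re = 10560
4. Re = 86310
Case 1: f = 0.02302
Case 2: f = 0.02078
Case 3: f = 0.03117
Case 4: f = 0.01844
Ranking (highest first): 3, 1, 2, 4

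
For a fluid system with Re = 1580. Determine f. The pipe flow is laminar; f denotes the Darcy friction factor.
Formula: f = \frac{64}{Re}
f = 64/1580 = 0.04051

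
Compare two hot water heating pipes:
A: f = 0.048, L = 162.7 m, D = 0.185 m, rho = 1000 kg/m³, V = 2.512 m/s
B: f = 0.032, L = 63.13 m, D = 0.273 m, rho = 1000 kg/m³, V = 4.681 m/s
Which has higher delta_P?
delta_P(A) = 133.2 kPa, delta_P(B) = 81.07 kPa. Answer: A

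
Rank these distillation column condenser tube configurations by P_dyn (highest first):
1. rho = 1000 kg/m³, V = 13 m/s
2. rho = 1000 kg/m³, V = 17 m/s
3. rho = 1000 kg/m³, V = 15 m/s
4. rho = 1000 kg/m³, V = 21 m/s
Case 1: P_dyn = 84.5 kPa
Case 2: P_dyn = 144.5 kPa
Case 3: P_dyn = 112.5 kPa
Case 4: P_dyn = 220.5 kPa
Ranking (highest first): 4, 2, 3, 1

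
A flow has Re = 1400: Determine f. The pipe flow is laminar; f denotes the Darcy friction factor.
Formula: f = \frac{64}{Re}
f = 64/1400 = 0.04571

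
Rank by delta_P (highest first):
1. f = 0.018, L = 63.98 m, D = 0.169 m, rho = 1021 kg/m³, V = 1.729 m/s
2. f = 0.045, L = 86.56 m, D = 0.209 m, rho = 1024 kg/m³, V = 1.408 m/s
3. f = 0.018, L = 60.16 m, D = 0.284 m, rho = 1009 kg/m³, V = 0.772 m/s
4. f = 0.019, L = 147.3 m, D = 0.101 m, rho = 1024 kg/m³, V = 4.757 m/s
Case 1: delta_P = 10.4 kPa
Case 2: delta_P = 18.92 kPa
Case 3: delta_P = 1.146 kPa
Case 4: delta_P = 321 kPa
Ranking (highest first): 4, 2, 1, 3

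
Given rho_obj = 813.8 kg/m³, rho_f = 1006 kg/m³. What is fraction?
Formula: f_{sub} = \frac{\rho_{obj}}{\rho_f}
fraction = 813.8/1006 = 0.8089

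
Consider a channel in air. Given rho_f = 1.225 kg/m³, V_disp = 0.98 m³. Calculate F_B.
Formula: F_B = \rho_f g V_{disp}
F_B = 1.225·9.81·0.98 = 11.78 N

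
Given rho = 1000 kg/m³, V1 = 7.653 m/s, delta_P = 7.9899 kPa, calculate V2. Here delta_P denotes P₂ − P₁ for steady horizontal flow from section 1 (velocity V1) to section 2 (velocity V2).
Formula: \Delta P = \frac{1}{2} \rho (V_1^2 - V_2^2)
Substituting knowns: 7.9899 = 0.5·1000·(7.653² − V2²)/1000
Solving for V2: V2 = √(7.653² − 2·(7.9899·1000)/1000) = 6.526 m/s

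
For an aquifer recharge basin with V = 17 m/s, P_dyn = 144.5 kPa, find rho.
Formula: P_{dyn} = \frac{1}{2} \rho V^2
Substituting knowns: 144.5 = 0.5·rho·17²/1000
Solving for rho: rho = 2·(144.5·1000)/17² = 1000 kg/m³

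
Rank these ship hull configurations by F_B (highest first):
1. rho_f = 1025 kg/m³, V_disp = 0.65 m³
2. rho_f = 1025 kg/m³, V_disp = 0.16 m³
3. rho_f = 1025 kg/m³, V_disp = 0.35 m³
Case 1: F_B = 6536 N
Case 2: F_B = 1609 N
Case 3: F_B = 3519 N
Ranking (highest first): 1, 3, 2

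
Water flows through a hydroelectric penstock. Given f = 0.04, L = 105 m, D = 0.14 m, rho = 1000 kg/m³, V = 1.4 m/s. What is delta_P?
Formula: \Delta P = f \frac{L}{D} \frac{\rho V^2}{2}
delta_P = 0.04·(105/0.14)·0.5·1000·1.4²/1000 = 29.4 kPa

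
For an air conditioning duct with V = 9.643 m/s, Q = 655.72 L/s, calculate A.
Formula: Q = A V
Substituting knowns: 655.72 = A·9.643·1000
Solving for A: A = (655.72/1000)/9.643 = 0.068 m²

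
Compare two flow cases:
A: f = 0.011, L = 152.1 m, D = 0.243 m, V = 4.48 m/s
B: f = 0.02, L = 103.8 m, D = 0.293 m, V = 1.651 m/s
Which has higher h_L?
h_L(A) = 7.043 m, h_L(B) = 0.9844 m. Answer: A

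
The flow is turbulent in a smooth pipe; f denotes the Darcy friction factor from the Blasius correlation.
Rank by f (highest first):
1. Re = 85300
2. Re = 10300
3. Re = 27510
Case 1: f = 0.01849
Case 2: f = 0.03137
Case 3: f = 0.02454
Ranking (highest first): 2, 3, 1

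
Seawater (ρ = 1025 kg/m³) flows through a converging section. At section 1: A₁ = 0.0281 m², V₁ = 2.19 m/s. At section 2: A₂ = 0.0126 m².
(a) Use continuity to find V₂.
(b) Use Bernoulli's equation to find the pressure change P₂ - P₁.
(a) Continuity: A₁V₁=A₂V₂ -> V₂=A₁V₁/A₂=0.0281*2.19/0.0126=4.88 m/s
(b) Bernoulli: P₂-P₁=0.5*rho*(V₁^2-V₂^2)/1000=0.5*1025*(2.19^2-4.88^2)/1000=-9.747 kPa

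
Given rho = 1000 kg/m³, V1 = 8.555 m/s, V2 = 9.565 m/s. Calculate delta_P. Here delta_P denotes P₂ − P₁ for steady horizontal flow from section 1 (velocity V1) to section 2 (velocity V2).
Formula: \Delta P = \frac{1}{2} \rho (V_1^2 - V_2^2)
delta_P = 0.5·1000·(8.555² − 9.565²)/1000 = -9.151 kPa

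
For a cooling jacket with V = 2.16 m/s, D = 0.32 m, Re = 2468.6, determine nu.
Formula: Re = \frac{V D}{\nu}
Substituting knowns: 2468.6 = 2.16·0.32/nu
Solving for nu: nu = 2.16·0.32/2468.6 = 0.00028 m²/s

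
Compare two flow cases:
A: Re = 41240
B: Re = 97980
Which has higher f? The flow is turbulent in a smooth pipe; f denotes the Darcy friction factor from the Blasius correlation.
f(A) = 0.02217, f(B) = 0.01786. Answer: A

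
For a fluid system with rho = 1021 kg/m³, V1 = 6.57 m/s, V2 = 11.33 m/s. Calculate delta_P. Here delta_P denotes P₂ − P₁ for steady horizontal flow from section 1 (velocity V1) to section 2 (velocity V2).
Formula: \Delta P = \frac{1}{2} \rho (V_1^2 - V_2^2)
delta_P = 0.5·1021·(6.57² − 11.33²)/1000 = -43.5 kPa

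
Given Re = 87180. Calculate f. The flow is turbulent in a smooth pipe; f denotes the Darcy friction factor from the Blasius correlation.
Formula: f = \frac{0.316}{Re^{0.25}}
f = 0.316/87180^0.25 = 0.01839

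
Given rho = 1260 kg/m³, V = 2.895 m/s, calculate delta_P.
Formula: V = \sqrt{\frac{2 \Delta P}{\rho}}
Substituting knowns: 2.895 = √(2·(delta_P·1000)/1260)
Solving for delta_P: delta_P = 2.895²·1260/2/1000 = 5.28 kPa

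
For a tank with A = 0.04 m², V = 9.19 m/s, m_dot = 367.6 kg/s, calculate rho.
Formula: \dot{m} = \rho A V
Substituting knowns: 367.6 = rho·0.04·9.19
Solving for rho: rho = 367.6/(0.04·9.19) = 1000 kg/m³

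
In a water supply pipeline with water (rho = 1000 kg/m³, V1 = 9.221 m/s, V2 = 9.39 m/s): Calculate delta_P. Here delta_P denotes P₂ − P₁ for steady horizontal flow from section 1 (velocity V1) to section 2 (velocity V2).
Formula: \Delta P = \frac{1}{2} \rho (V_1^2 - V_2^2)
delta_P = 0.5·1000·(9.221² − 9.39²)/1000 = -1.573 kPa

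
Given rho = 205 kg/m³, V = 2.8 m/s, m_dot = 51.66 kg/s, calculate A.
Formula: \dot{m} = \rho A V
Substituting knowns: 51.66 = 205·A·2.8
Solving for A: A = 51.66/(205·2.8) = 0.09 m²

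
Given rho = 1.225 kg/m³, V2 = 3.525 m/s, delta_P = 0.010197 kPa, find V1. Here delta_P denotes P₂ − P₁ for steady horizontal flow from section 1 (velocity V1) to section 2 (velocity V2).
Formula: \Delta P = \frac{1}{2} \rho (V_1^2 - V_2^2)
Substituting knowns: 0.010197 = 0.5·1.225·(V1² − 3.525²)/1000
Solving for V1: V1 = √(3.525² + 2·(0.010197·1000)/1.225) = 5.392 m/s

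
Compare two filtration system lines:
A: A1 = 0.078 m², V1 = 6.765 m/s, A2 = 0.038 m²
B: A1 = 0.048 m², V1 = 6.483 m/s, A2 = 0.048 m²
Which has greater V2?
V2(A) = 13.89 m/s, V2(B) = 6.483 m/s. Answer: A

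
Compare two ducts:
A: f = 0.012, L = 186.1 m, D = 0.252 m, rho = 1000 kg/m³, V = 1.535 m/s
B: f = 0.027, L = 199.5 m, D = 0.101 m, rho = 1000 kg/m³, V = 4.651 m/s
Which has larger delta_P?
delta_P(A) = 10.44 kPa, delta_P(B) = 576.8 kPa. Answer: B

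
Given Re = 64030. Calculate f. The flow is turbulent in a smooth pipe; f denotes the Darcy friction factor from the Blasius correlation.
Formula: f = \frac{0.316}{Re^{0.25}}
f = 0.316/64030^0.25 = 0.01987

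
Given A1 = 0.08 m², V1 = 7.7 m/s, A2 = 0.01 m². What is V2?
Formula: V_2 = \frac{A_1 V_1}{A_2}
V2 = 0.08·7.7/0.01 = 61.6 m/s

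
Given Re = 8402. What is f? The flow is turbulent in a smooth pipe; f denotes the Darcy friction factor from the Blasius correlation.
Formula: f = \frac{0.316}{Re^{0.25}}
f = 0.316/8402^0.25 = 0.03301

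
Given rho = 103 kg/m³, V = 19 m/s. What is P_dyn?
Formula: P_{dyn} = \frac{1}{2} \rho V^2
P_dyn = 0.5·103·19²/1000 = 18.59 kPa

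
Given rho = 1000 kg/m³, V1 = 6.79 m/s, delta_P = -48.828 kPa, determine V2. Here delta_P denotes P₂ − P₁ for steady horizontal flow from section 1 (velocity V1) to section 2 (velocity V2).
Formula: \Delta P = \frac{1}{2} \rho (V_1^2 - V_2^2)
Substituting knowns: -48.828 = 0.5·1000·(6.79² − V2²)/1000
Solving for V2: V2 = √(6.79² − 2·(-48.828·1000)/1000) = 11.99 m/s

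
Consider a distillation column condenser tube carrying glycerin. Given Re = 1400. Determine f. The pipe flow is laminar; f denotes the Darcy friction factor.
Formula: f = \frac{64}{Re}
f = 64/1400 = 0.04571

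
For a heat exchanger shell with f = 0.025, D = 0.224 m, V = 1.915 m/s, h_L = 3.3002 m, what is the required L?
Formula: h_L = f \frac{L}{D} \frac{V^2}{2g}
Substituting knowns: 3.3002 = 0.025·(L/0.224)·1.915²/(2·9.81)
Solving for L: L = 3.3002·2·9.81·0.224/(0.025·1.915²) = 158.2 m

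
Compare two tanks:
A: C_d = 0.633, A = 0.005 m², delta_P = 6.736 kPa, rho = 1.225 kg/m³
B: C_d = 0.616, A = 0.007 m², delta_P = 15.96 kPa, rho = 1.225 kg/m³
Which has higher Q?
Q(A) = 331.9 L/s, Q(B) = 696.1 L/s. Answer: B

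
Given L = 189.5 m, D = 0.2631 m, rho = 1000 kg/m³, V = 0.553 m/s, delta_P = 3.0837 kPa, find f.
Formula: \Delta P = f \frac{L}{D} \frac{\rho V^2}{2}
Substituting knowns: 3.0837 = f·(189.5/0.2631)·0.5·1000·0.553²/1000
Solving for f: f = (3.0837·1000)/((189.5/0.2631)·0.5·1000·0.553²) = 0.028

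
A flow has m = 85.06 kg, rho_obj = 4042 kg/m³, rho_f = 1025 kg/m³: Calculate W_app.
Formula: W_{app} = mg\left(1 - \frac{\rho_f}{\rho_{obj}}\right)
W_app = 85.06·9.81·(1 − 1025/4042) = 622.8 N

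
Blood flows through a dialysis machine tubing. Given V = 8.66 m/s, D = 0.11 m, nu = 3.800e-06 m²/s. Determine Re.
Formula: Re = \frac{V D}{\nu}
Re = 8.66·0.11/3.800e-06 = 250684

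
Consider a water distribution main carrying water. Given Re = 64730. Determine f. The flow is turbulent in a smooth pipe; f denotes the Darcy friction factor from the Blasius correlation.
Formula: f = \frac{0.316}{Re^{0.25}}
f = 0.316/64730^0.25 = 0.01981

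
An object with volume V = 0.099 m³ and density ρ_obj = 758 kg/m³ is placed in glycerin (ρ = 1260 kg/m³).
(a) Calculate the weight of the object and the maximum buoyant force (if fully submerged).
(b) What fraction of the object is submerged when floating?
(a) W=rho_obj*g*V=758*9.81*0.099=736.2 N; F_B(max)=rho*g*V=1260*9.81*0.099=1223.7 N
(b) Floating fraction=rho_obj/rho=758/1260=0.602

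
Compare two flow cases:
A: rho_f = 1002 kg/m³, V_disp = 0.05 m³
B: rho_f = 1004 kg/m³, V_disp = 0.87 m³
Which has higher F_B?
F_B(A) = 491.5 N, F_B(B) = 8569 N. Answer: B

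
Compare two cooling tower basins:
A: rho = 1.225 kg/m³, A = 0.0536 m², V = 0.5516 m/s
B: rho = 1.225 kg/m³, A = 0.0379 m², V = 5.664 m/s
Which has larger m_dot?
m_dot(A) = 0.03622 kg/s, m_dot(B) = 0.263 kg/s. Answer: B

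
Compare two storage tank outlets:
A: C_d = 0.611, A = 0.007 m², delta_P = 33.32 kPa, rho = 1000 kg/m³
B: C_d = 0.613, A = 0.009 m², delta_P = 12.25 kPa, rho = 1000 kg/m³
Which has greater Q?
Q(A) = 34.91 L/s, Q(B) = 27.31 L/s. Answer: A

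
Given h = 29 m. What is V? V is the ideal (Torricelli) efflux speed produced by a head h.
Formula: V = \sqrt{2 g h}
V = √(2·9.81·29) = 23.85 m/s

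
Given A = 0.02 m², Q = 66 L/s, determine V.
Formula: Q = A V
Substituting knowns: 66 = 0.02·V·1000
Solving for V: V = (66/1000)/0.02 = 3.3 m/s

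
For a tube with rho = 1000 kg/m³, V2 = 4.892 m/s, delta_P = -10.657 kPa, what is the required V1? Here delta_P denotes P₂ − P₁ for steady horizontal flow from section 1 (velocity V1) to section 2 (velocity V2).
Formula: \Delta P = \frac{1}{2} \rho (V_1^2 - V_2^2)
Substituting knowns: -10.657 = 0.5·1000·(V1² − 4.892²)/1000
Solving for V1: V1 = √(4.892² + 2·(-10.657·1000)/1000) = 1.618 m/s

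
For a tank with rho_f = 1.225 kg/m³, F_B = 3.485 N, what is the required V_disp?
Formula: F_B = \rho_f g V_{disp}
Substituting knowns: 3.485 = 1.225·9.81·V_disp
Solving for V_disp: V_disp = 3.485/(1.225·9.81) = 0.29 m³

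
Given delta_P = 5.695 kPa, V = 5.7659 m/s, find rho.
Formula: V = \sqrt{\frac{2 \Delta P}{\rho}}
Substituting knowns: 5.7659 = √(2·(5.695·1000)/rho)
Solving for rho: rho = 2·(5.695·1000)/5.7659² = 342.6 kg/m³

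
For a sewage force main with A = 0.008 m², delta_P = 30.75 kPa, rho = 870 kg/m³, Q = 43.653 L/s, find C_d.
Formula: Q = C_d A \sqrt{\frac{2 \Delta P}{\rho}}
Substituting knowns: 43.653 = C_d·0.008·√(2·(30.75·1000)/870)·1000
Solving for C_d: C_d = (43.653/1000)/(0.008·√(2·(30.75·1000)/870)) = 0.649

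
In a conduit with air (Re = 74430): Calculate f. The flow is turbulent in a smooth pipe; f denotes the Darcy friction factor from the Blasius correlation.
Formula: f = \frac{0.316}{Re^{0.25}}
f = 0.316/74430^0.25 = 0.01913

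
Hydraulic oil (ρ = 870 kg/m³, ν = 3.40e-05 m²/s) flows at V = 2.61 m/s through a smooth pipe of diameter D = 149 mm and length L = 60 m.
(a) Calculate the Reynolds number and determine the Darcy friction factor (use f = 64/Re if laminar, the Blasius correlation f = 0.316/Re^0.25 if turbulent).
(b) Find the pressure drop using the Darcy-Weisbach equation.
(a) Re = V·D/ν = 2.61·0.149/3.40e-05 = 11438 → turbulent (Re > 4000); f = 0.316/Re^0.25 = 0.316/11438^0.25 = 0.030556
(b) Darcy-Weisbach: ΔP = f·(L/D)·½ρV²/1000 = 0.030556·(60/0.149)·½·870·2.61²/1000 = 36.46 kPa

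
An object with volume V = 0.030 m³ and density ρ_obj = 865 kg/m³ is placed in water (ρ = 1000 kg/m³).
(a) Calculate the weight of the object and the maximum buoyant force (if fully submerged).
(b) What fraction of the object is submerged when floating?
(a) W=rho_obj*g*V=865*9.81*0.030=254.6 N; F_B(max)=rho*g*V=1000*9.81*0.030=294.3 N
(b) Floating fraction=rho_obj/rho=865/1000=0.865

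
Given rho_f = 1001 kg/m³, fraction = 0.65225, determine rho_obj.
Formula: f_{sub} = \frac{\rho_{obj}}{\rho_f}
Substituting knowns: 0.65225 = rho_obj/1001
Solving for rho_obj: rho_obj = 0.65225·1001 = 652.9 kg/m³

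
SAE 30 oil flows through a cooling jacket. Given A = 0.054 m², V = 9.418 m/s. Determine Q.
Formula: Q = A V
Q = 0.054·9.418·1000 = 508.6 L/s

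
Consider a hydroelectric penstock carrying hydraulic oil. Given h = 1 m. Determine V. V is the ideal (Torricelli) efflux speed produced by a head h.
Formula: V = \sqrt{2 g h}
V = √(2·9.81·1) = 4.429 m/s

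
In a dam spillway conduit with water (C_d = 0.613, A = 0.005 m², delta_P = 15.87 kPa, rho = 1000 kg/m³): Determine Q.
Formula: Q = C_d A \sqrt{\frac{2 \Delta P}{\rho}}
Q = 0.613·0.005·√(2·(15.87·1000)/1000)·1000 = 17.27 L/s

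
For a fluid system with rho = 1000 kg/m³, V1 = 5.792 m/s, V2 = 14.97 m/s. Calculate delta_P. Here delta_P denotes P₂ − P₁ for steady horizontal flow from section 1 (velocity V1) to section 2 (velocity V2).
Formula: \Delta P = \frac{1}{2} \rho (V_1^2 - V_2^2)
delta_P = 0.5·1000·(5.792² − 14.97²)/1000 = -95.28 kPa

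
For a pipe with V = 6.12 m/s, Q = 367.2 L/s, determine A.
Formula: Q = A V
Substituting knowns: 367.2 = A·6.12·1000
Solving for A: A = (367.2/1000)/6.12 = 0.06 m²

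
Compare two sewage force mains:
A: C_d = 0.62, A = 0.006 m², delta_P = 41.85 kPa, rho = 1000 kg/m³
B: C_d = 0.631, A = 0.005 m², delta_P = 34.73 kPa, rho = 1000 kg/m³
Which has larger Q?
Q(A) = 34.03 L/s, Q(B) = 26.29 L/s. Answer: A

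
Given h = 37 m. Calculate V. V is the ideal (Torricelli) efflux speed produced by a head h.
Formula: V = \sqrt{2 g h}
V = √(2·9.81·37) = 26.94 m/s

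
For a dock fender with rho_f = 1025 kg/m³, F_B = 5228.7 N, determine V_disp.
Formula: F_B = \rho_f g V_{disp}
Substituting knowns: 5228.7 = 1025·9.81·V_disp
Solving for V_disp: V_disp = 5228.7/(1025·9.81) = 0.52 m³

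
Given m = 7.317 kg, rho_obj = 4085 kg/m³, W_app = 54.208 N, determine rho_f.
Formula: W_{app} = mg\left(1 - \frac{\rho_f}{\rho_{obj}}\right)
Substituting knowns: 54.208 = 7.317·9.81·(1 − rho_f/4085)
Solving for rho_f: rho_f = 4085·(1 − 54.208/(7.317·9.81)) = 1000 kg/m³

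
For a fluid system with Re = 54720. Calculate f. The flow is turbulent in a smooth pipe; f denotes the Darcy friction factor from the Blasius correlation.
Formula: f = \frac{0.316}{Re^{0.25}}
f = 0.316/54720^0.25 = 0.02066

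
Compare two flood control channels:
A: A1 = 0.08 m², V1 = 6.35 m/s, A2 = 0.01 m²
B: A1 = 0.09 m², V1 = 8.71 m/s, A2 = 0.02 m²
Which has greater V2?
V2(A) = 50.8 m/s, V2(B) = 39.2 m/s. Answer: A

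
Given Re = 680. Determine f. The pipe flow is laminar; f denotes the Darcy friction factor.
Formula: f = \frac{64}{Re}
f = 64/680 = 0.09412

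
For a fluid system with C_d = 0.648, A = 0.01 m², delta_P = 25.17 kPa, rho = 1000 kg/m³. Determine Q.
Formula: Q = C_d A \sqrt{\frac{2 \Delta P}{\rho}}
Q = 0.648·0.01·√(2·(25.17·1000)/1000)·1000 = 45.98 L/s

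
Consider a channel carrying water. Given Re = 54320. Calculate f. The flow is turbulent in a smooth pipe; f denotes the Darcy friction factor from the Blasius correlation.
Formula: f = \frac{0.316}{Re^{0.25}}
f = 0.316/54320^0.25 = 0.0207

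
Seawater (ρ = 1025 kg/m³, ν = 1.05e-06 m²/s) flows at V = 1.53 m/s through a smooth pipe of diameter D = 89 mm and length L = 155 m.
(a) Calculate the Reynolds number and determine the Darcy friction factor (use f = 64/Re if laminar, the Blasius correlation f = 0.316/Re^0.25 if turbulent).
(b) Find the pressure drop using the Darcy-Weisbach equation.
(a) Re = V·D/ν = 1.53·0.089/1.05e-06 = 129690 → turbulent (Re > 4000); f = 0.316/Re^0.25 = 0.316/129690^0.25 = 0.016652 (Blasius is strictly valid for Re ≲ 1e5; used here as the smooth-pipe estimate the problem specifies)
(b) Darcy-Weisbach: ΔP = f·(L/D)·½ρV²/1000 = 0.016652·(155/0.089)·½·1025·1.53²/1000 = 34.79 kPa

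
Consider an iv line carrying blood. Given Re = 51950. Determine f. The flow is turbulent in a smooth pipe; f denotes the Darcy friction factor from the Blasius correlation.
Formula: f = \frac{0.316}{Re^{0.25}}
f = 0.316/51950^0.25 = 0.02093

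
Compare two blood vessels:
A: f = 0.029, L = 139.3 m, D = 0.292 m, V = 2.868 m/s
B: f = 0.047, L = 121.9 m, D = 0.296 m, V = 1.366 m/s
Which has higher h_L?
h_L(A) = 5.8 m, h_L(B) = 1.841 m. Answer: A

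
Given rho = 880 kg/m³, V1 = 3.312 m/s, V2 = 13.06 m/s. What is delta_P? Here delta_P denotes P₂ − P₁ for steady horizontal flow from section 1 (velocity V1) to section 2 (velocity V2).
Formula: \Delta P = \frac{1}{2} \rho (V_1^2 - V_2^2)
delta_P = 0.5·880·(3.312² − 13.06²)/1000 = -70.22 kPa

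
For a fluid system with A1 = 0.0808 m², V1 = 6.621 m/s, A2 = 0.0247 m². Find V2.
Formula: V_2 = \frac{A_1 V_1}{A_2}
V2 = 0.0808·6.621/0.0247 = 21.66 m/s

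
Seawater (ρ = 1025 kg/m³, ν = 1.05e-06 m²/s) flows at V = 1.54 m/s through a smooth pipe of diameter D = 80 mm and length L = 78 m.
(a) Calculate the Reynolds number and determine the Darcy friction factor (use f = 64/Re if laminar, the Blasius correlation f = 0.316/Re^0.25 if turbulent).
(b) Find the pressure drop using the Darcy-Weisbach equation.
(a) Re = V·D/ν = 1.54·0.08/1.05e-06 = 117330 → turbulent (Re > 4000); f = 0.316/Re^0.25 = 0.316/117330^0.25 = 0.017074 (Blasius is strictly valid for Re ≲ 1e5; used here as the smooth-pipe estimate the problem specifies)
(b) Darcy-Weisbach: ΔP = f·(L/D)·½ρV²/1000 = 0.017074·(78/0.080)·½·1025·1.54²/1000 = 20.23 kPa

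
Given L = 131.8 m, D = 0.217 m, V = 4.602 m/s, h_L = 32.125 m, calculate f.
Formula: h_L = f \frac{L}{D} \frac{V^2}{2g}
Substituting knowns: 32.125 = f·(131.8/0.217)·4.602²/(2·9.81)
Solving for f: f = 32.125·2·9.81/((131.8/0.217)·4.602²) = 0.049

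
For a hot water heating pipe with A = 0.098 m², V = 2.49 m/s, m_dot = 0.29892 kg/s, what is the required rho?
Formula: \dot{m} = \rho A V
Substituting knowns: 0.29892 = rho·0.098·2.49
Solving for rho: rho = 0.29892/(0.098·2.49) = 1.225 kg/m³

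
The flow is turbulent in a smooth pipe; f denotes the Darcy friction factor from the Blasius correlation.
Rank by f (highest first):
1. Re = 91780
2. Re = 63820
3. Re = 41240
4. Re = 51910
Case 1: f = 0.01816
Case 2: f = 0.01988
Case 3: f = 0.02217
Case 4: f = 0.02094
Ranking (highest first): 3, 4, 2, 1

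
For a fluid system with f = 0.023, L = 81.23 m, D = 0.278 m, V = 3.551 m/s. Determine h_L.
Formula: h_L = f \frac{L}{D} \frac{V^2}{2g}
h_L = 0.023·(81.23/0.278)·3.551²/(2·9.81) = 4.319 m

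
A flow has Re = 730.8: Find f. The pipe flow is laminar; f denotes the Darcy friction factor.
Formula: f = \frac{64}{Re}
f = 64/730.8 = 0.08758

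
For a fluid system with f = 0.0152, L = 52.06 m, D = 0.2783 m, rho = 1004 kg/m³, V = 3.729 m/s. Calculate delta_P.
Formula: \Delta P = f \frac{L}{D} \frac{\rho V^2}{2}
delta_P = 0.0152·(52.06/0.2783)·0.5·1004·3.729²/1000 = 19.85 kPa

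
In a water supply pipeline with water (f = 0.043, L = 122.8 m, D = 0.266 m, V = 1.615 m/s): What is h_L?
Formula: h_L = f \frac{L}{D} \frac{V^2}{2g}
h_L = 0.043·(122.8/0.266)·1.615²/(2·9.81) = 2.639 m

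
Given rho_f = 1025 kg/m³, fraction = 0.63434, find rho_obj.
Formula: f_{sub} = \frac{\rho_{obj}}{\rho_f}
Substituting knowns: 0.63434 = rho_obj/1025
Solving for rho_obj: rho_obj = 0.63434·1025 = 650.2 kg/m³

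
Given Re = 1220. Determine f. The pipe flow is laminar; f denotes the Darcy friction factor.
Formula: f = \frac{64}{Re}
f = 64/1220 = 0.05246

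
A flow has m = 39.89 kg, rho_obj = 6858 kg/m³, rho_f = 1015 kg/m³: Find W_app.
Formula: W_{app} = mg\left(1 - \frac{\rho_f}{\rho_{obj}}\right)
W_app = 39.89·9.81·(1 − 1015/6858) = 333.4 N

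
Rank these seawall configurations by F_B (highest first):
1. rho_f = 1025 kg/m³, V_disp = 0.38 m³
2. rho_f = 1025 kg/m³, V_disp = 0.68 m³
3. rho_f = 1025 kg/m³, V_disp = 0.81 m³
Case 1: F_B = 3821 N
Case 2: F_B = 6838 N
Case 3: F_B = 8145 N
Ranking (highest first): 3, 2, 1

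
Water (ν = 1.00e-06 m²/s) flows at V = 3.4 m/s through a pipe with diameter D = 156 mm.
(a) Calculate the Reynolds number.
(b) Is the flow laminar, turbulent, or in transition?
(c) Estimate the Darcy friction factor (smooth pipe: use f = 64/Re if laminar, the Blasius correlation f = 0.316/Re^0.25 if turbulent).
(a) Re = V·D/ν = 3.4·0.156/1.00e-06 = 530400
(b) Flow regime: turbulent (Re > 4000)
(c) Friction factor: f = 0.316/Re^0.25 = 0.316/530400^0.25 = 0.01171 (Blasius is strictly valid for Re ≲ 1e5; used here as the smooth-pipe estimate the problem specifies)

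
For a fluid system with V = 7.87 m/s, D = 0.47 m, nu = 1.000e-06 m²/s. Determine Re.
Formula: Re = \frac{V D}{\nu}
Re = 7.87·0.47/1.000e-06 = 3.699e+06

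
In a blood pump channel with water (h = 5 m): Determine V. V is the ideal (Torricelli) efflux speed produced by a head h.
Formula: V = \sqrt{2 g h}
V = √(2·9.81·5) = 9.905 m/s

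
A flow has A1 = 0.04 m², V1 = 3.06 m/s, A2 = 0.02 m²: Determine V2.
Formula: V_2 = \frac{A_1 V_1}{A_2}
V2 = 0.04·3.06/0.02 = 6.12 m/s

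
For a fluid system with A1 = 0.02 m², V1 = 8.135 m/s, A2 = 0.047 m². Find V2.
Formula: V_2 = \frac{A_1 V_1}{A_2}
V2 = 0.02·8.135/0.047 = 3.462 m/s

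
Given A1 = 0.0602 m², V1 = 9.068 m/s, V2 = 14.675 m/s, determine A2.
Formula: V_2 = \frac{A_1 V_1}{A_2}
Substituting knowns: 14.675 = 0.0602·9.068/A2
Solving for A2: A2 = 0.0602·9.068/14.675 = 0.0372 m²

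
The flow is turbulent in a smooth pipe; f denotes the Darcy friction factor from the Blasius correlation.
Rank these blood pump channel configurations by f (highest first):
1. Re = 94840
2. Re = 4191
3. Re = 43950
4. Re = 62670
Case 1: f = 0.01801
Case 2: f = 0.03927
Case 3: f = 0.02182
Case 4: f = 0.01997
Ranking (highest first): 2, 3, 4, 1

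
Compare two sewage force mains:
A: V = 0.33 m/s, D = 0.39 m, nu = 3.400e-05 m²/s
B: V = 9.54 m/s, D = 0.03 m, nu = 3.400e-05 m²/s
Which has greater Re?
Re(A) = 3785, Re(B) = 8418. Answer: B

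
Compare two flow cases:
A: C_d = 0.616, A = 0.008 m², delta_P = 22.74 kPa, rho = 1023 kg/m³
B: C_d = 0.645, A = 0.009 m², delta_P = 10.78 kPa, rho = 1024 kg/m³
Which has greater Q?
Q(A) = 32.86 L/s, Q(B) = 26.64 L/s. Answer: A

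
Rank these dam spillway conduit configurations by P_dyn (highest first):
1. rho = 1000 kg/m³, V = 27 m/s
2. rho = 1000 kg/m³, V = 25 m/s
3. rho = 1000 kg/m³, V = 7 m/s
Case 1: P_dyn = 364.5 kPa
Case 2: P_dyn = 312.5 kPa
Case 3: P_dyn = 24.5 kPa
Ranking (highest first): 1, 2, 3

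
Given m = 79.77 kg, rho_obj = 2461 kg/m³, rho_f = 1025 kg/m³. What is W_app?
Formula: W_{app} = mg\left(1 - \frac{\rho_f}{\rho_{obj}}\right)
W_app = 79.77·9.81·(1 − 1025/2461) = 456.6 N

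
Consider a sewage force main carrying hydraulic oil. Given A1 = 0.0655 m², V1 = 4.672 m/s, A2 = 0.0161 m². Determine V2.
Formula: V_2 = \frac{A_1 V_1}{A_2}
V2 = 0.0655·4.672/0.0161 = 19.01 m/s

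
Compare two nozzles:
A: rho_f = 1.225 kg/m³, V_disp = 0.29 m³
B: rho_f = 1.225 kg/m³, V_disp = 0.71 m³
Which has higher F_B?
F_B(A) = 3.485 N, F_B(B) = 8.532 N. Answer: B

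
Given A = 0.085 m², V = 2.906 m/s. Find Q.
Formula: Q = A V
Q = 0.085·2.906·1000 = 247 L/s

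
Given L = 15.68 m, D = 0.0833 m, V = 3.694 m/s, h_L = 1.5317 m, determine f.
Formula: h_L = f \frac{L}{D} \frac{V^2}{2g}
Substituting knowns: 1.5317 = f·(15.68/0.0833)·3.694²/(2·9.81)
Solving for f: f = 1.5317·2·9.81/((15.68/0.0833)·3.694²) = 0.0117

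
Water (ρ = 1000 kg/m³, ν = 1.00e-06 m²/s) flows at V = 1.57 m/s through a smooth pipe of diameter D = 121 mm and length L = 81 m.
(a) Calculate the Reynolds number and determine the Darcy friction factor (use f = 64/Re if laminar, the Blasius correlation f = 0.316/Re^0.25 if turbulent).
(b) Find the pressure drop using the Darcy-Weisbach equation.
(a) Re = V·D/ν = 1.57·0.121/1.00e-06 = 189970 → turbulent (Re > 4000); f = 0.316/Re^0.25 = 0.316/189970^0.25 = 0.015136 (Blasius is strictly valid for Re ≲ 1e5; used here as the smooth-pipe estimate the problem specifies)
(b) Darcy-Weisbach: ΔP = f·(L/D)·½ρV²/1000 = 0.015136·(81/0.121)·½·1000·1.57²/1000 = 12.49 kPa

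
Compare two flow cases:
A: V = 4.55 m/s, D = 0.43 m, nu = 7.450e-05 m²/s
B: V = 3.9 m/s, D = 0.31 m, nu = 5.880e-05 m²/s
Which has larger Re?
Re(A) = 26262, Re(B) = 20561. Answer: A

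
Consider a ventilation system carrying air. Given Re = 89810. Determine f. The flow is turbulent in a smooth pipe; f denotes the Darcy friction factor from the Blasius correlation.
Formula: f = \frac{0.316}{Re^{0.25}}
f = 0.316/89810^0.25 = 0.01825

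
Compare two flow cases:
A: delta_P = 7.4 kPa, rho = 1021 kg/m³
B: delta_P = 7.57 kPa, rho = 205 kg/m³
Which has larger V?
V(A) = 3.807 m/s, V(B) = 8.594 m/s. Answer: B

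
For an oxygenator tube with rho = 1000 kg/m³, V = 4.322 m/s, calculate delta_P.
Formula: V = \sqrt{\frac{2 \Delta P}{\rho}}
Substituting knowns: 4.322 = √(2·(delta_P·1000)/1000)
Solving for delta_P: delta_P = 4.322²·1000/2/1000 = 9.34 kPa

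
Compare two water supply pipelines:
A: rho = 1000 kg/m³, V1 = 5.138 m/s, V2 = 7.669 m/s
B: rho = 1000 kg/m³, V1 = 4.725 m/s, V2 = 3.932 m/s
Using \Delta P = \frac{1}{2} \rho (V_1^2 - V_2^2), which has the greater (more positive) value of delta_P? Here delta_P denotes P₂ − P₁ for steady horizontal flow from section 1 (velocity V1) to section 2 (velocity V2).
delta_P(A) = -16.21 kPa, delta_P(B) = 3.433 kPa. Answer: B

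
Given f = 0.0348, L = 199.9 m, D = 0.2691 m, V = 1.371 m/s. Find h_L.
Formula: h_L = f \frac{L}{D} \frac{V^2}{2g}
h_L = 0.0348·(199.9/0.2691)·1.371²/(2·9.81) = 2.477 m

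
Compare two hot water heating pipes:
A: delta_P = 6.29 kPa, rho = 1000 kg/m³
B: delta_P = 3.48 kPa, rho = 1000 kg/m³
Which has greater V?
V(A) = 3.547 m/s, V(B) = 2.638 m/s. Answer: A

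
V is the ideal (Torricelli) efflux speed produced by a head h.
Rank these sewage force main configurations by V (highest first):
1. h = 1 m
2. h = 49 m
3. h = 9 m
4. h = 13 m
Case 1: V = 4.429 m/s
Case 2: V = 31.01 m/s
Case 3: V = 13.29 m/s
Case 4: V = 15.97 m/s
Ranking (highest first): 2, 4, 3, 1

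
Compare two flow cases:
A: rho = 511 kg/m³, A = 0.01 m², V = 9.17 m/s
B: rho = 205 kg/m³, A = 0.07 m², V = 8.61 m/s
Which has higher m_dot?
m_dot(A) = 46.86 kg/s, m_dot(B) = 123.6 kg/s. Answer: B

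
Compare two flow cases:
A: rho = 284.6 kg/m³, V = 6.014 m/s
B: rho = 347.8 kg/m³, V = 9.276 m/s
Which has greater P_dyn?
P_dyn(A) = 5.147 kPa, P_dyn(B) = 14.96 kPa. Answer: B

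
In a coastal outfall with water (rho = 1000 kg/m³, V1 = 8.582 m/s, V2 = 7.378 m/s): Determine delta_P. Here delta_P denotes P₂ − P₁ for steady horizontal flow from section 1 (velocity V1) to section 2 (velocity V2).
Formula: \Delta P = \frac{1}{2} \rho (V_1^2 - V_2^2)
delta_P = 0.5·1000·(8.582² − 7.378²)/1000 = 9.608 kPa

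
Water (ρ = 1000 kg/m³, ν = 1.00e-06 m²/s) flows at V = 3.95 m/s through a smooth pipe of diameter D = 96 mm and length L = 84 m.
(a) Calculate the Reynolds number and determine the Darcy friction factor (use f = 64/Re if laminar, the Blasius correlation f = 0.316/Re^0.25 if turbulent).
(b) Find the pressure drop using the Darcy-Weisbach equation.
(a) Re = V·D/ν = 3.95·0.096/1.00e-06 = 379200 → turbulent (Re > 4000); f = 0.316/Re^0.25 = 0.316/379200^0.25 = 0.012734 (Blasius is strictly valid for Re ≲ 1e5; used here as the smooth-pipe estimate the problem specifies)
(b) Darcy-Weisbach: ΔP = f·(L/D)·½ρV²/1000 = 0.012734·(84/0.096)·½·1000·3.95²/1000 = 86.92 kPa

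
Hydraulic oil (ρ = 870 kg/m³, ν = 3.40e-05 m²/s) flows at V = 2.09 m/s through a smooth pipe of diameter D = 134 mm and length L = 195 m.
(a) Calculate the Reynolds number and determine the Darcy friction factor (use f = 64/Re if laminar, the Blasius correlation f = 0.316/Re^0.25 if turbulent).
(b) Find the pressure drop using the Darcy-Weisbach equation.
(a) Re = V·D/ν = 2.09·0.134/3.40e-05 = 8237.1 → turbulent (Re > 4000); f = 0.316/Re^0.25 = 0.316/8237.1^0.25 = 0.03317
(b) Darcy-Weisbach: ΔP = f·(L/D)·½ρV²/1000 = 0.03317·(195/0.134)·½·870·2.09²/1000 = 91.72 kPa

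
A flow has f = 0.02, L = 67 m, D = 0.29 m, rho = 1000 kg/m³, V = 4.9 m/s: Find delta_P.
Formula: \Delta P = f \frac{L}{D} \frac{\rho V^2}{2}
delta_P = 0.02·(67/0.29)·0.5·1000·4.9²/1000 = 55.47 kPa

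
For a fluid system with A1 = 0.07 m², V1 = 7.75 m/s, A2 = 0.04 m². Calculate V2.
Formula: V_2 = \frac{A_1 V_1}{A_2}
V2 = 0.07·7.75/0.04 = 13.56 m/s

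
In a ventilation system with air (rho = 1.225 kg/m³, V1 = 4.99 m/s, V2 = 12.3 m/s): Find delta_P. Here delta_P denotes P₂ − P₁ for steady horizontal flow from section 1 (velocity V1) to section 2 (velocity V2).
Formula: \Delta P = \frac{1}{2} \rho (V_1^2 - V_2^2)
delta_P = 0.5·1.225·(4.99² − 12.3²)/1000 = -0.07741 kPa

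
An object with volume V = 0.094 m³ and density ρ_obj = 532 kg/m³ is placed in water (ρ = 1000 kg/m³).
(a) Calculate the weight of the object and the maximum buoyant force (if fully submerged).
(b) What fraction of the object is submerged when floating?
(a) W=rho_obj*g*V=532*9.81*0.094=490.6 N; F_B(max)=rho*g*V=1000*9.81*0.094=922.1 N
(b) Floating fraction=rho_obj/rho=532/1000=0.532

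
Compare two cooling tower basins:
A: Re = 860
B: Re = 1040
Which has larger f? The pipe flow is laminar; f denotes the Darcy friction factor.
f(A) = 0.07442, f(B) = 0.06154. Answer: A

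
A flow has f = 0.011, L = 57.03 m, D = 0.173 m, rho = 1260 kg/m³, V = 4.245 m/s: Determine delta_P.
Formula: \Delta P = f \frac{L}{D} \frac{\rho V^2}{2}
delta_P = 0.011·(57.03/0.173)·0.5·1260·4.245²/1000 = 41.17 kPa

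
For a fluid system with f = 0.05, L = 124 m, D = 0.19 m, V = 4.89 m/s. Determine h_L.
Formula: h_L = f \frac{L}{D} \frac{V^2}{2g}
h_L = 0.05·(124/0.19)·4.89²/(2·9.81) = 39.77 m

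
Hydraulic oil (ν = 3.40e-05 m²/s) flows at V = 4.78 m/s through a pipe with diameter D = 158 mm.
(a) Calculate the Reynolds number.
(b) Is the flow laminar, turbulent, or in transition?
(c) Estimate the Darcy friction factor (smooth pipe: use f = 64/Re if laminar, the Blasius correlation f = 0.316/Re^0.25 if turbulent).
(a) Re = V·D/ν = 4.78·0.158/3.40e-05 = 22213
(b) Flow regime: turbulent (Re > 4000)
(c) Friction factor: f = 0.316/Re^0.25 = 0.316/22213^0.25 = 0.02588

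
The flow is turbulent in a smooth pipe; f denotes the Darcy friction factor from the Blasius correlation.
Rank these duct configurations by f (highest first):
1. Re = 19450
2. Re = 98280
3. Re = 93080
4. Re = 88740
Case 1: f = 0.02676
Case 2: f = 0.01785
Case 3: f = 0.01809
Case 4: f = 0.01831
Ranking (highest first): 1, 4, 3, 2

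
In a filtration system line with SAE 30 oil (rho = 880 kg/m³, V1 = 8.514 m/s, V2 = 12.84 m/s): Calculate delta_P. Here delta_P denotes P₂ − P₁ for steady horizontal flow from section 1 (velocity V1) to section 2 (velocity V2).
Formula: \Delta P = \frac{1}{2} \rho (V_1^2 - V_2^2)
delta_P = 0.5·880·(8.514² − 12.84²)/1000 = -40.65 kPa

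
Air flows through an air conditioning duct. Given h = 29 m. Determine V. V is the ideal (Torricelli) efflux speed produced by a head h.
Formula: V = \sqrt{2 g h}
V = √(2·9.81·29) = 23.85 m/s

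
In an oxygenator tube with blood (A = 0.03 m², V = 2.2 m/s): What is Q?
Formula: Q = A V
Q = 0.03·2.2·1000 = 66 L/s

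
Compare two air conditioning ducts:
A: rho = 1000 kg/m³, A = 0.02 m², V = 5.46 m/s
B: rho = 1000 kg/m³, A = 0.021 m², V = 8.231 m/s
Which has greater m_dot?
m_dot(A) = 109.2 kg/s, m_dot(B) = 172.9 kg/s. Answer: B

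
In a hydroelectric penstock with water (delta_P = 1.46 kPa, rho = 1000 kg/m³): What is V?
Formula: V = \sqrt{\frac{2 \Delta P}{\rho}}
V = √(2·(1.46·1000)/1000) = 1.709 m/s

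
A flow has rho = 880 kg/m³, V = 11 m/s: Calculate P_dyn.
Formula: P_{dyn} = \frac{1}{2} \rho V^2
P_dyn = 0.5·880·11²/1000 = 53.24 kPa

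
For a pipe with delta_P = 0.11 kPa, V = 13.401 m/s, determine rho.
Formula: V = \sqrt{\frac{2 \Delta P}{\rho}}
Substituting knowns: 13.401 = √(2·(0.11·1000)/rho)
Solving for rho: rho = 2·(0.11·1000)/13.401² = 1.225 kg/m³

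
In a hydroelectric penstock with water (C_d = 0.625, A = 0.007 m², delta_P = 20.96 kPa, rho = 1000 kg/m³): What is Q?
Formula: Q = C_d A \sqrt{\frac{2 \Delta P}{\rho}}
Q = 0.625·0.007·√(2·(20.96·1000)/1000)·1000 = 28.33 L/s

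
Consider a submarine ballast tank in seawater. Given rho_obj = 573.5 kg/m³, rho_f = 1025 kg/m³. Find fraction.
Formula: f_{sub} = \frac{\rho_{obj}}{\rho_f}
fraction = 573.5/1025 = 0.5595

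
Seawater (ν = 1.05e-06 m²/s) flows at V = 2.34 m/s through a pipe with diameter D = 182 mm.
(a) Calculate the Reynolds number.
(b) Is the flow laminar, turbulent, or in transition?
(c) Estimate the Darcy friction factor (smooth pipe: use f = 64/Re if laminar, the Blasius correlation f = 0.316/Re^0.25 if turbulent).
(a) Re = V·D/ν = 2.34·0.182/1.05e-06 = 405600
(b) Flow regime: turbulent (Re > 4000)
(c) Friction factor: f = 0.316/Re^0.25 = 0.316/405600^0.25 = 0.01252 (Blasius is strictly valid for Re ≲ 1e5; used here as the smooth-pipe estimate the problem specifies)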